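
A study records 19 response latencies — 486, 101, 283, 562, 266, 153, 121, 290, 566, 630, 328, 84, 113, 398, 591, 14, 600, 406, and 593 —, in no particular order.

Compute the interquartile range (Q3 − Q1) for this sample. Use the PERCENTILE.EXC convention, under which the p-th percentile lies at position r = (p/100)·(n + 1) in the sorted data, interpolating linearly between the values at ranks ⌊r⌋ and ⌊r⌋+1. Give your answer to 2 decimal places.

Sorted: 14, 84, 101, 113, 121, 153, 266, 283, 290, 328, 398, 406, 486, 562, 566, 591, 593, 600, 630.
n = 19.
P25: r = 5 (integer) → 121.
P75: r = 15 (integer) → 566.
Difference: 566 − 121 = 445.

445.00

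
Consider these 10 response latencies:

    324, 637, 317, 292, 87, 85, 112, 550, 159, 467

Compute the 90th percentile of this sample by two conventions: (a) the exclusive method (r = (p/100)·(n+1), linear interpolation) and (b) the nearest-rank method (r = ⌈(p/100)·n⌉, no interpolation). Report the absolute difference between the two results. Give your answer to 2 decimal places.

78.30

Sorted: 85, 87, 112, 159, 292, 317, 324, 467, 550, 637.
n = 10.
(a) r = 9.9; between ranks 9 (550) and 10 (637): 628.3.
(b) the nearest-rank method: rank 9 → 550.
|628.3 − 550| = 78.3.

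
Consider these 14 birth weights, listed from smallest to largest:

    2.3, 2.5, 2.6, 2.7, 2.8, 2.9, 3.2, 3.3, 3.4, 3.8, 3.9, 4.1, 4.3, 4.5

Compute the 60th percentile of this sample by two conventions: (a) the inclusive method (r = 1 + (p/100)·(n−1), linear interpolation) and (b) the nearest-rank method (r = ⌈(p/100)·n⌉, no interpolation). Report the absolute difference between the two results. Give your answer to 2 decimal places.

0.02

n = 14.
(a) r = 8.8; between ranks 8 (3.3) and 9 (3.4): 3.38.
(b) the nearest-rank method: rank 9 → 3.4.
|3.38 − 3.4| = 0.02.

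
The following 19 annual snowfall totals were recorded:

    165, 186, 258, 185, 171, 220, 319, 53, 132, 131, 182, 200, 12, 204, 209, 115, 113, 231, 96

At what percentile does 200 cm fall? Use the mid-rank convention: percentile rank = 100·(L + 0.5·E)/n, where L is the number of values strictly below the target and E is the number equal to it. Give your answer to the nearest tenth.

65.8

Sorted: 12, 53, 96, 113, 115, 131, 132, 165, 171, 182, 185, 186, 200, 204, 209, 220, 231, 258, 319.
Count below 200: L = 12; count equal: E = 1; n = 19.
Percentile rank = 100·(12 + 0.5·1)/19 = 100·12.5/19 = 65.79.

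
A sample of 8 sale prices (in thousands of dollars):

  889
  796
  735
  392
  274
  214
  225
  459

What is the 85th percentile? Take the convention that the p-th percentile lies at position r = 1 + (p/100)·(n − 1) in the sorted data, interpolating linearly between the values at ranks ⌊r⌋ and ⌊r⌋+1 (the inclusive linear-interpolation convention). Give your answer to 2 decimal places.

792.95

Sorted: 214, 225, 274, 392, 459, 735, 796, 889.
n = 8.
r = 1 + (85/100)·(8 − 1) = 1 + 5.95 = 6.95.
Rank 6 is 735 and rank 7 is 796.
Interpolate: 735 + 0.95·(796 − 735) = 735 + 0.95·61 = 792.95.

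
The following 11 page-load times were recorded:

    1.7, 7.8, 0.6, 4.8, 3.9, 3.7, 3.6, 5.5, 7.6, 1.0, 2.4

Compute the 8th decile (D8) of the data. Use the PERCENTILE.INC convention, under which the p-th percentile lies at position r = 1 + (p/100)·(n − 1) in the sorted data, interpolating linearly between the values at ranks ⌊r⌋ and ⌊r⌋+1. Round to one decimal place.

Sorted: 0.6, 1.0, 1.7, 2.4, 3.6, 3.7, 3.9, 4.8, 5.5, 7.6, 7.8.
n = 11.
r = 1 + (80/100)·(11 − 1) = 1 + 8 = 9.
r is an integer, so P80 is the value at rank 9: 5.5.

5.5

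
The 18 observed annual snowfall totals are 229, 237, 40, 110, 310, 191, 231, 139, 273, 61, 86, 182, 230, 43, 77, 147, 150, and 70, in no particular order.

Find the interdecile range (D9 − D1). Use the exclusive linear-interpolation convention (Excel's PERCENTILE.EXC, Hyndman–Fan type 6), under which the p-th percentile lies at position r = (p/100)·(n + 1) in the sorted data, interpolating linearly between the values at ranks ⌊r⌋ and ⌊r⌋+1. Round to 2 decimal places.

Sorted: 40, 43, 61, 70, 77, 86, 110, 139, 147, 150, 182, 191, 229, 230, 231, 237, 273, 310.
n = 18.
P10: r = 1.9; ranks 1–2 are 40, 43; interpolating gives 42.7.
P90: r = 17.1; ranks 17–18 are 273, 310; interpolating gives 276.7.
Difference: 276.7 − 42.7 = 234.

234.00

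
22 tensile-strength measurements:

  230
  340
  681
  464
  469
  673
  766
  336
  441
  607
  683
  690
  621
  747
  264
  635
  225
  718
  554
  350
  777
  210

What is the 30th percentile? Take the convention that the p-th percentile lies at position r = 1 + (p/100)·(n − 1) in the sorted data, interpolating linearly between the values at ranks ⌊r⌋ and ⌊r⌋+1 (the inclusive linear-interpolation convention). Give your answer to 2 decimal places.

377.30

Sorted: 210, 225, 230, 264, 336, 340, 350, 441, 464, 469, 554, 607, 621, 635, 673, 681, 683, 690, 718, 747, 766, 777.
n = 22.
r = 1 + (30/100)·(22 − 1) = 1 + 6.3 = 7.3.
Rank 7 is 350 and rank 8 is 441.
Interpolate: 350 + 0.3·(441 − 350) = 350 + 0.3·91 = 377.3.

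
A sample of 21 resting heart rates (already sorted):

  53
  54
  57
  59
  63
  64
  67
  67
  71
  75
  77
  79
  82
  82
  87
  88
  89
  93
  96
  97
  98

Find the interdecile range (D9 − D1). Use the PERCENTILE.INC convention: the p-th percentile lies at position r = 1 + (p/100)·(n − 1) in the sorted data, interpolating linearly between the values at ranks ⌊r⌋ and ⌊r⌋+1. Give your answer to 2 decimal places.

n = 21.
P10: r = 3 (integer) → 57.
P90: r = 19 (integer) → 96.
Difference: 96 − 57 = 39.

39.00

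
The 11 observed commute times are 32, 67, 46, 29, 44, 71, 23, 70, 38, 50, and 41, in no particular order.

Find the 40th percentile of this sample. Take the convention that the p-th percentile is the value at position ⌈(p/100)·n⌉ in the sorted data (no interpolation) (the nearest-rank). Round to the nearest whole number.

41

Sorted: 23, 29, 32, 38, 41, 44, 46, 50, 67, 70, 71.
n = 11.
Position = ⌈40/100 · 11⌉ = ⌈4.4⌉ = 5.
The value at rank 5 is 41.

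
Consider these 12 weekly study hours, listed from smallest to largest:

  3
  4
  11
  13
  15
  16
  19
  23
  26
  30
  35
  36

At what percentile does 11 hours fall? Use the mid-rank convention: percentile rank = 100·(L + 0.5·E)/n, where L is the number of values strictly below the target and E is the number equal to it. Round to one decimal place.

Count below 11: L = 2; count equal: E = 1; n = 12.
Percentile rank = 100·(2 + 0.5·1)/12 = 100·2.5/12 = 20.83.

20.8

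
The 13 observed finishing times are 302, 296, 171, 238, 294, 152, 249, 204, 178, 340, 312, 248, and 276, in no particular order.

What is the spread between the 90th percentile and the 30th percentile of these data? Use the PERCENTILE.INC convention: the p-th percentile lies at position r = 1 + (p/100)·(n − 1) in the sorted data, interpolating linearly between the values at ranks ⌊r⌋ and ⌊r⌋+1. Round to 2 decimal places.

Sorted: 152, 171, 178, 204, 238, 248, 249, 276, 294, 296, 302, 312, 340.
n = 13.
P30: r = 4.6; ranks 4–5 are 204, 238; interpolating gives 224.4.
P90: r = 11.8; ranks 11–12 are 302, 312; interpolating gives 310.
Difference: 310 − 224.4 = 85.6.

85.60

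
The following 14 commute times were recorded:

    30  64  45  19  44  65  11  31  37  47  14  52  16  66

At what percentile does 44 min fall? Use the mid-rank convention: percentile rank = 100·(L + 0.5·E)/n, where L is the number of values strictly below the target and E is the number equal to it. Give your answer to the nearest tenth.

53.6

Sorted: 11, 14, 16, 19, 30, 31, 37, 44, 45, 47, 52, 64, 65, 66.
Count below 44: L = 7; count equal: E = 1; n = 14.
Percentile rank = 100·(7 + 0.5·1)/14 = 100·7.5/14 = 53.57.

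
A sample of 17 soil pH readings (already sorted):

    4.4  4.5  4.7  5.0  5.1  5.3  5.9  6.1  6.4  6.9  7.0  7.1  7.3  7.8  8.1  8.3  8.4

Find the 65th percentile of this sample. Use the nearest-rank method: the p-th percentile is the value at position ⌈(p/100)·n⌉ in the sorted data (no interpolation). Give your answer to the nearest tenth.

7.1

n = 17.
Position = ⌈65/100 · 17⌉ = ⌈11.05⌉ = 12.
The value at rank 12 is 7.1.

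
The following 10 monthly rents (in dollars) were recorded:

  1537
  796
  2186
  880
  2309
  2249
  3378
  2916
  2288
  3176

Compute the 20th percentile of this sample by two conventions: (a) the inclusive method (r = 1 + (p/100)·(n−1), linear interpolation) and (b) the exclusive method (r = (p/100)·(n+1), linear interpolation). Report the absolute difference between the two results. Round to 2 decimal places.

394.20

Sorted: 796, 880, 1537, 2186, 2249, 2288, 2309, 2916, 3176, 3378.
n = 10.
(a) r = 2.8; between ranks 2 (880) and 3 (1537): 1405.6.
(b) r = 2.2; between ranks 2 (880) and 3 (1537): 1011.4.
|1405.6 − 1011.4| = 394.2.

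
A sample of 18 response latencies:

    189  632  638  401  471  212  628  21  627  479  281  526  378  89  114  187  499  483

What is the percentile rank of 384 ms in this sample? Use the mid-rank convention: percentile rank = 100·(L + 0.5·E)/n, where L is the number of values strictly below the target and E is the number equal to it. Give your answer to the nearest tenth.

Sorted: 21, 89, 114, 187, 189, 212, 281, 378, 401, 471, 479, 483, 499, 526, 627, 628, 632, 638.
Count below 384: L = 8; count equal: E = 0; n = 18.
Percentile rank = 100·(8 + 0.5·0)/18 = 100·8/18 = 44.44.

44.4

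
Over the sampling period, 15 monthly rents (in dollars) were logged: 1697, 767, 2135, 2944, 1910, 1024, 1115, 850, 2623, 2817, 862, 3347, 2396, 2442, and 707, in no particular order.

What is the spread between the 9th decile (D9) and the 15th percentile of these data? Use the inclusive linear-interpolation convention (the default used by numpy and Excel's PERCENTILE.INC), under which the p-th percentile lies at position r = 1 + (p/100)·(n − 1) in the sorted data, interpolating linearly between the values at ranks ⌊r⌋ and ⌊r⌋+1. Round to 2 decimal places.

2042.00

Sorted: 707, 767, 850, 862, 1024, 1115, 1697, 1910, 2135, 2396, 2442, 2623, 2817, 2944, 3347.
n = 15.
P15: r = 3.1; ranks 3–4 are 850, 862; interpolating gives 851.2.
P90: r = 13.6; ranks 13–14 are 2817, 2944; interpolating gives 2893.2.
Difference: 2893.2 − 851.2 = 2042.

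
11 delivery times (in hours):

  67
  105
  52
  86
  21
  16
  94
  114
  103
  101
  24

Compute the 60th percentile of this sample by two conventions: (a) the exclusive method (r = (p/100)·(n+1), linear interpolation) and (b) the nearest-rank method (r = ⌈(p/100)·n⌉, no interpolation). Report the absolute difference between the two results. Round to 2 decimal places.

1.40

Sorted: 16, 21, 24, 52, 67, 86, 94, 101, 103, 105, 114.
n = 11.
(a) r = 7.2; between ranks 7 (94) and 8 (101): 95.4.
(b) the nearest-rank method: rank 7 → 94.
|95.4 − 94| = 1.4.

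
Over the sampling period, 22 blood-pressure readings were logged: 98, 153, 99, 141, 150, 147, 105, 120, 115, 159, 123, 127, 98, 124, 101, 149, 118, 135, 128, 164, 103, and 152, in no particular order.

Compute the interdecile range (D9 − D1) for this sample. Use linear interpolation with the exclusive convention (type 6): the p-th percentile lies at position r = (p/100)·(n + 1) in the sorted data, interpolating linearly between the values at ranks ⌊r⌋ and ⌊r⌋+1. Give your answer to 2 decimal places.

Sorted: 98, 98, 99, 101, 103, 105, 115, 118, 120, 123, 124, 127, 128, 135, 141, 147, 149, 150, 152, 153, 159, 164.
n = 22.
P10: r = 2.3; ranks 2–3 are 98, 99; interpolating gives 98.3.
P90: r = 20.7; ranks 20–21 are 153, 159; interpolating gives 157.2.
Difference: 157.2 − 98.3 = 58.9.

58.90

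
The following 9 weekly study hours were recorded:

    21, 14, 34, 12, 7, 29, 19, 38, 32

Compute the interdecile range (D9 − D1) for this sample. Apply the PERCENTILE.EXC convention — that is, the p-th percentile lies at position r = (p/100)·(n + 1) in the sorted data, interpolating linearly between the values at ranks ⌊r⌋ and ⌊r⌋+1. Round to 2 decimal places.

Sorted: 7, 12, 14, 19, 21, 29, 32, 34, 38.
n = 9.
P10: r = 1 (integer) → 7.
P90: r = 9 (integer) → 38.
Difference: 38 − 7 = 31.

31.00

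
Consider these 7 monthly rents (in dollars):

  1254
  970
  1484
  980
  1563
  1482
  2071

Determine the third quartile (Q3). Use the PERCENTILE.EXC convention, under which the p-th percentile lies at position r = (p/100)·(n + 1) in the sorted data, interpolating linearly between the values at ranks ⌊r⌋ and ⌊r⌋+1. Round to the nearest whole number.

1563

Sorted: 970, 980, 1254, 1482, 1484, 1563, 2071.
n = 7.
r = (75/100)·(7 + 1) = 6.
r is an integer, so P75 is the value at rank 6: 1563.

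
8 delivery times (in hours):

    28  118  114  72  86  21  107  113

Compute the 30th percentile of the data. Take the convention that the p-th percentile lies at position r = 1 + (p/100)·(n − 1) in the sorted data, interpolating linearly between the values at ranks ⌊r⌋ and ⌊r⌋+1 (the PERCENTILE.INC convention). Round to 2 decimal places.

73.40

Sorted: 21, 28, 72, 86, 107, 113, 114, 118.
n = 8.
r = 1 + (30/100)·(8 − 1) = 1 + 2.1 = 3.1.
Rank 3 is 72 and rank 4 is 86.
Interpolate: 72 + 0.1·(86 − 72) = 72 + 0.1·14 = 73.4.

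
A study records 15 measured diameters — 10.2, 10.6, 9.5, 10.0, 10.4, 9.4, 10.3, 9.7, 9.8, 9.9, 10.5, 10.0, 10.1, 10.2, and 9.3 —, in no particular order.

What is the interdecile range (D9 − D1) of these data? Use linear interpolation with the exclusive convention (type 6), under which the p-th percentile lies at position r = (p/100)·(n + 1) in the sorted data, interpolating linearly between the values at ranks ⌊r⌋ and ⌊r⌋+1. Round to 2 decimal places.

Sorted: 9.3, 9.4, 9.5, 9.7, 9.8, 9.9, 10.0, 10.0, 10.1, 10.2, 10.2, 10.3, 10.4, 10.5, 10.6.
n = 15.
P10: r = 1.6; ranks 1–2 are 9.3, 9.4; interpolating gives 9.36.
P90: r = 14.4; ranks 14–15 are 10.5, 10.6; interpolating gives 10.54.
Difference: 10.54 − 9.36 = 1.18.

1.18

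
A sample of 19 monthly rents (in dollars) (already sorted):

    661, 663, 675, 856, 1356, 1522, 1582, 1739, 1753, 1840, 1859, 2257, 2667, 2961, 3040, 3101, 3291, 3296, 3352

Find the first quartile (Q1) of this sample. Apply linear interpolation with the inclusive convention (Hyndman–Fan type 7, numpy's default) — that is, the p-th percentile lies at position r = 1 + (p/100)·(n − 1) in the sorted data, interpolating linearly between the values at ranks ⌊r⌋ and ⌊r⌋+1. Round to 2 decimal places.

n = 19.
r = 1 + (25/100)·(19 − 1) = 1 + 4.5 = 5.5.
Rank 5 is 1356 and rank 6 is 1522.
Interpolate: 1356 + 0.5·(1522 − 1356) = 1356 + 0.5·166 = 1439.

1439.00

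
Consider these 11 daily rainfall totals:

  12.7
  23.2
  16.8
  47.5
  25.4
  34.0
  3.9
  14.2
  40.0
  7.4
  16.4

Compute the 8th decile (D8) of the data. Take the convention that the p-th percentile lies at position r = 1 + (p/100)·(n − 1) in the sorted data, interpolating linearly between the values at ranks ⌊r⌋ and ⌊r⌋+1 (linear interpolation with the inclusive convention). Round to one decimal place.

34.0

Sorted: 3.9, 7.4, 12.7, 14.2, 16.4, 16.8, 23.2, 25.4, 34.0, 40.0, 47.5.
n = 11.
r = 1 + (80/100)·(11 − 1) = 1 + 8 = 9.
r is an integer, so P80 is the value at rank 9: 34.0.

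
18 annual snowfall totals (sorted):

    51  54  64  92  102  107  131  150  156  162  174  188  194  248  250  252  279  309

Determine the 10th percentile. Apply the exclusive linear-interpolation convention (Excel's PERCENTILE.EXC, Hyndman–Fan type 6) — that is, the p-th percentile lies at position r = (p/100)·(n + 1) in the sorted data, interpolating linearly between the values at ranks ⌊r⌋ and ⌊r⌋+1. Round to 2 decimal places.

n = 18.
r = (10/100)·(18 + 1) = 1.9.
Rank 1 is 51 and rank 2 is 54.
Interpolate: 51 + 0.9·(54 − 51) = 51 + 0.9·3 = 53.7.

53.70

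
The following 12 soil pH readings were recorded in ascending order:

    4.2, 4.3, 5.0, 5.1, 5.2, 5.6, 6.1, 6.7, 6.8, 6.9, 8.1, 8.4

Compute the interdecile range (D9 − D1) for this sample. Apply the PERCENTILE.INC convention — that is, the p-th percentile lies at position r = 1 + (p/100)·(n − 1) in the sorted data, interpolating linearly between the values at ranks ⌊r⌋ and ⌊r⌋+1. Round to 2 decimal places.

3.61

n = 12.
P10: r = 2.1; ranks 2–3 are 4.3, 5.0; interpolating gives 4.37.
P90: r = 10.9; ranks 10–11 are 6.9, 8.1; interpolating gives 7.98.
Difference: 7.98 − 4.37 = 3.61.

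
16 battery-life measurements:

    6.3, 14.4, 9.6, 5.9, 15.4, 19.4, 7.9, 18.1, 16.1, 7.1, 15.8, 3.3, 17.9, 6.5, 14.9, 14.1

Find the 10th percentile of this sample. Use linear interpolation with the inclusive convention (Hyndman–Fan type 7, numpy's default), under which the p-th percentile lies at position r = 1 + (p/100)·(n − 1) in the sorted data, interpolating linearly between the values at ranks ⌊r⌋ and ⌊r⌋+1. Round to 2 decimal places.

6.10

Sorted: 3.3, 5.9, 6.3, 6.5, 7.1, 7.9, 9.6, 14.1, 14.4, 14.9, 15.4, 15.8, 16.1, 17.9, 18.1, 19.4.
n = 16.
r = 1 + (10/100)·(16 − 1) = 1 + 1.5 = 2.5.
Rank 2 is 5.9 and rank 3 is 6.3.
Interpolate: 5.9 + 0.5·(6.3 − 5.9) = 5.9 + 0.5·0.4 = 6.1.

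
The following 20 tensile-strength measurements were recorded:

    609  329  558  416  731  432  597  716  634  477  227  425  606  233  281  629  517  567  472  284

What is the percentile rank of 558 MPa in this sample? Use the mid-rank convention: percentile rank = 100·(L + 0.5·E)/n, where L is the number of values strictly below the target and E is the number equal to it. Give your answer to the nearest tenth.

Sorted: 227, 233, 281, 284, 329, 416, 425, 432, 472, 477, 517, 558, 567, 597, 606, 609, 629, 634, 716, 731.
Count below 558: L = 11; count equal: E = 1; n = 20.
Percentile rank = 100·(11 + 0.5·1)/20 = 100·11.5/20 = 57.5.

57.5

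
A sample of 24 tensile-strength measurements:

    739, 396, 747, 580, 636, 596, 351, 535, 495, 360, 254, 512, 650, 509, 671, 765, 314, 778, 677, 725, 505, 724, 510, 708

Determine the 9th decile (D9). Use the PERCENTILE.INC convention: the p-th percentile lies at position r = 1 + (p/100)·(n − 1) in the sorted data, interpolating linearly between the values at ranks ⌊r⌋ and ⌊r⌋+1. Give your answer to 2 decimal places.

Sorted: 254, 314, 351, 360, 396, 495, 505, 509, 510, 512, 535, 580, 596, 636, 650, 671, 677, 708, 724, 725, 739, 747, 765, 778.
n = 24.
r = 1 + (90/100)·(24 − 1) = 1 + 20.7 = 21.7.
Rank 21 is 739 and rank 22 is 747.
Interpolate: 739 + 0.7·(747 − 739) = 739 + 0.7·8 = 744.6.

744.60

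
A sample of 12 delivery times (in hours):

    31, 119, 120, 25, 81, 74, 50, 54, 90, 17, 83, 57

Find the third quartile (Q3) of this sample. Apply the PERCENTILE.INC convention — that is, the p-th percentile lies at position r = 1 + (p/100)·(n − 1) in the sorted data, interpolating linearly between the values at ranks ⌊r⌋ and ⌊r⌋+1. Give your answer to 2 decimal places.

Sorted: 17, 25, 31, 50, 54, 57, 74, 81, 83, 90, 119, 120.
n = 12.
r = 1 + (75/100)·(12 − 1) = 1 + 8.25 = 9.25.
Rank 9 is 83 and rank 10 is 90.
Interpolate: 83 + 0.25·(90 − 83) = 83 + 0.25·7 = 84.75.

84.75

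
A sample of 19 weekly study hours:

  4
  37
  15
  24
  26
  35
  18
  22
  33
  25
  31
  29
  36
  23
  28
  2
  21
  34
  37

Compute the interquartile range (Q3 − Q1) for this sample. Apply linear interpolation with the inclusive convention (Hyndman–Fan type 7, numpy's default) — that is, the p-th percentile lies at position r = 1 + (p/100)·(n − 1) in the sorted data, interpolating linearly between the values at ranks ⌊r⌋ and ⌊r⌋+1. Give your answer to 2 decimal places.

Sorted: 2, 4, 15, 18, 21, 22, 23, 24, 25, 26, 28, 29, 31, 33, 34, 35, 36, 37, 37.
n = 19.
P25: r = 5.5; ranks 5–6 are 21, 22; interpolating gives 21.5.
P75: r = 14.5; ranks 14–15 are 33, 34; interpolating gives 33.5.
Difference: 33.5 − 21.5 = 12.

12.00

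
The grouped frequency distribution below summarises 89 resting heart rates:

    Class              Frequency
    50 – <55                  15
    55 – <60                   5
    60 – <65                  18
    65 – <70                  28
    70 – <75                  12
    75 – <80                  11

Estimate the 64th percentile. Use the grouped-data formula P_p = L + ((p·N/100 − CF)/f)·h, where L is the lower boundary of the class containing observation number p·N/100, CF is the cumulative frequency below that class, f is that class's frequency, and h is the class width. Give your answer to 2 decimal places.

N = 89; target position k = 64/100 · 89 = 56.96.
Cumulative frequencies: 15, 20, 38, 66, 78, 89.
Observation 56.96 falls in the class 65 – <70.
L = 65, CF = 38, f = 28, h = 5.
P64 = 65 + ((56.96 − 38)/28)·5 = 65 + 3.38571 = 68.3857.

68.39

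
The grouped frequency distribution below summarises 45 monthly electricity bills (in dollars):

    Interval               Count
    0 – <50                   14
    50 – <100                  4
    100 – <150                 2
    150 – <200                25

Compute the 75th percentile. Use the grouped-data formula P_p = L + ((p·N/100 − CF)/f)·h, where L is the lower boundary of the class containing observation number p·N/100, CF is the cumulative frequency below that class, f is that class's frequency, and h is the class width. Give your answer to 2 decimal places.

N = 45; target position k = 75/100 · 45 = 33.75.
Cumulative frequencies: 14, 18, 20, 45.
Observation 33.75 falls in the class 150 – <200.
L = 150, CF = 20, f = 25, h = 50.
P75 = 150 + ((33.75 − 20)/25)·50 = 150 + 27.5 = 177.5.

177.50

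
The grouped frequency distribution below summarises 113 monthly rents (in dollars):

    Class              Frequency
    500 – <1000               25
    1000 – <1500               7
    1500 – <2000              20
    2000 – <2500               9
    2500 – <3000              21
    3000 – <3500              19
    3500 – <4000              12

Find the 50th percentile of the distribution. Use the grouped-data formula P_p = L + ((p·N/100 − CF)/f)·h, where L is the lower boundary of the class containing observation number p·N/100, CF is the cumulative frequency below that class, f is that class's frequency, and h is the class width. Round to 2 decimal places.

N = 113; target position k = 50/100 · 113 = 56.5.
Cumulative frequencies: 25, 32, 52, 61, 82, 101, 113.
Observation 56.5 falls in the class 2000 – <2500.
L = 2000, CF = 52, f = 9, h = 500.
P50 = 2000 + ((56.5 − 52)/9)·500 = 2000 + 250 = 2250.

2250.00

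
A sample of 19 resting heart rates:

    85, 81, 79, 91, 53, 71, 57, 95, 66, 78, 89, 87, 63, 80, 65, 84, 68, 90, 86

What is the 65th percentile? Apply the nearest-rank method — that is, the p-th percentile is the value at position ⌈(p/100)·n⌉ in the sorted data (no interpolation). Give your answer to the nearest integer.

Sorted: 53, 57, 63, 65, 66, 68, 71, 78, 79, 80, 81, 84, 85, 86, 87, 89, 90, 91, 95.
n = 19.
Position = ⌈65/100 · 19⌉ = ⌈12.35⌉ = 13.
The value at rank 13 is 85.

85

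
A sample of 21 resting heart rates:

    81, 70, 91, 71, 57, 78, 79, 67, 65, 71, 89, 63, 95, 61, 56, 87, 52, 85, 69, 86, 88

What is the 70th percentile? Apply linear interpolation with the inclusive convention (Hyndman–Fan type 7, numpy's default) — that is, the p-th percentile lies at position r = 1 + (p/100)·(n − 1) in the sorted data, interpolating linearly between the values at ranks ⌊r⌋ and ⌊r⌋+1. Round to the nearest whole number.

85

Sorted: 52, 56, 57, 61, 63, 65, 67, 69, 70, 71, 71, 78, 79, 81, 85, 86, 87, 88, 89, 91, 95.
n = 21.
r = 1 + (70/100)·(21 − 1) = 1 + 14 = 15.
r is an integer, so P70 is the value at rank 15: 85.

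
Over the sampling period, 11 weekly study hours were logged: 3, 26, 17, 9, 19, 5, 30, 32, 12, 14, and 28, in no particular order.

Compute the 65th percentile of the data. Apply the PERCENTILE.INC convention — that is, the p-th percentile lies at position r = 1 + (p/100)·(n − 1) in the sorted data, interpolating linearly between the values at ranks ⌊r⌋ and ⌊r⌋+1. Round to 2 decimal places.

22.50

Sorted: 3, 5, 9, 12, 14, 17, 19, 26, 28, 30, 32.
n = 11.
r = 1 + (65/100)·(11 − 1) = 1 + 6.5 = 7.5.
Rank 7 is 19 and rank 8 is 26.
Interpolate: 19 + 0.5·(26 − 19) = 19 + 0.5·7 = 22.5.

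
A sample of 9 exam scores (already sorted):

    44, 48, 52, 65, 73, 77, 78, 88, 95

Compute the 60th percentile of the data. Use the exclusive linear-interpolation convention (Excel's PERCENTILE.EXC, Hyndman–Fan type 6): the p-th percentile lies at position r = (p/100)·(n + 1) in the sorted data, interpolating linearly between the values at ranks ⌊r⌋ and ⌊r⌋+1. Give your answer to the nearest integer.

n = 9.
r = (60/100)·(9 + 1) = 6.
r is an integer, so P60 is the value at rank 6: 77.

77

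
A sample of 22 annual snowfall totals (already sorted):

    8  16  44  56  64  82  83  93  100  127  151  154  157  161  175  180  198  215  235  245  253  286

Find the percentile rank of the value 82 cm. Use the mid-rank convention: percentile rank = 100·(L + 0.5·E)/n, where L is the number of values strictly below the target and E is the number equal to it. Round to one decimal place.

25.0

Count below 82: L = 5; count equal: E = 1; n = 22.
Percentile rank = 100·(5 + 0.5·1)/22 = 100·5.5/22 = 25.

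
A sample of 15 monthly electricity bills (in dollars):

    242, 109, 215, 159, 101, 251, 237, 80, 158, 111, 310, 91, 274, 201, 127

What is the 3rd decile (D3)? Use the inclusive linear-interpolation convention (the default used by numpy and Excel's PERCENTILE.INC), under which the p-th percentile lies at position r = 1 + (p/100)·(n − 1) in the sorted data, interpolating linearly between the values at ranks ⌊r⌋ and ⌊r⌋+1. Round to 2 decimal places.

114.20

Sorted: 80, 91, 101, 109, 111, 127, 158, 159, 201, 215, 237, 242, 251, 274, 310.
n = 15.
r = 1 + (30/100)·(15 − 1) = 1 + 4.2 = 5.2.
Rank 5 is 111 and rank 6 is 127.
Interpolate: 111 + 0.2·(127 − 111) = 111 + 0.2·16 = 114.2.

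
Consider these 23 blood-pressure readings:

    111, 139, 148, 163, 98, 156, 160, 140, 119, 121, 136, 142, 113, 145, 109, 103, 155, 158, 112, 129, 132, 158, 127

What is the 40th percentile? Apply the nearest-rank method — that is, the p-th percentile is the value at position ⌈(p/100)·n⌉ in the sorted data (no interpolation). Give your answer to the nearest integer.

129

Sorted: 98, 103, 109, 111, 112, 113, 119, 121, 127, 129, 132, 136, 139, 140, 142, 145, 148, 155, 156, 158, 158, 160, 163.
n = 23.
Position = ⌈40/100 · 23⌉ = ⌈9.2⌉ = 10.
The value at rank 10 is 129.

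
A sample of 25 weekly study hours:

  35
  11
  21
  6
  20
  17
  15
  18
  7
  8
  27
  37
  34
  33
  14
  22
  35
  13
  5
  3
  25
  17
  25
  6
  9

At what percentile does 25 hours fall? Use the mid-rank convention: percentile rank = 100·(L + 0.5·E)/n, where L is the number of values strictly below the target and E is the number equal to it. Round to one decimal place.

72.0

Sorted: 3, 5, 6, 6, 7, 8, 9, 11, 13, 14, 15, 17, 17, 18, 20, 21, 22, 25, 25, 27, 33, 34, 35, 35, 37.
Count below 25: L = 17; count equal: E = 2; n = 25.
Percentile rank = 100·(17 + 0.5·2)/25 = 100·18/25 = 72.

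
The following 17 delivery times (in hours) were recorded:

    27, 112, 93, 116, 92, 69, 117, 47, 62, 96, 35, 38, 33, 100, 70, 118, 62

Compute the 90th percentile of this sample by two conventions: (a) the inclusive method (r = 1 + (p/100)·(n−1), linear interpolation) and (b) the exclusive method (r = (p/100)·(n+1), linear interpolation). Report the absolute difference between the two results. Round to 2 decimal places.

Sorted: 27, 33, 35, 38, 47, 62, 62, 69, 70, 92, 93, 96, 100, 112, 116, 117, 118.
n = 17.
(a) r = 15.4; between ranks 15 (116) and 16 (117): 116.4.
(b) r = 16.2; between ranks 16 (117) and 17 (118): 117.2.
|116.4 − 117.2| = 0.8.

0.80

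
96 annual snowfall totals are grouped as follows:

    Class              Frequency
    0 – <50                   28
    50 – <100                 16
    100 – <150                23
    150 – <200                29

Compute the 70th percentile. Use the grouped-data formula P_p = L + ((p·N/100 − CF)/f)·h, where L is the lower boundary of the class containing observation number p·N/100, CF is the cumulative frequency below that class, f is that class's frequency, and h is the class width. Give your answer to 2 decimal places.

N = 96; target position k = 70/100 · 96 = 67.2.
Cumulative frequencies: 28, 44, 67, 96.
Observation 67.2 falls in the class 150 – <200.
L = 150, CF = 67, f = 29, h = 50.
P70 = 150 + ((67.2 − 67)/29)·50 = 150 + 0.344828 = 150.345.

150.34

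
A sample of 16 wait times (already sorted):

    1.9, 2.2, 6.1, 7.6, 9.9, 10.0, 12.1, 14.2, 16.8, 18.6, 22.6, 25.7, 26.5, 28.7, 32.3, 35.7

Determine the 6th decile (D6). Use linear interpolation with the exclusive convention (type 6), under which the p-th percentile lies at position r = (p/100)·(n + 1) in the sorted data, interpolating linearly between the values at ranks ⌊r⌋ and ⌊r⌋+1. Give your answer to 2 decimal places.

19.40

n = 16.
r = (60/100)·(16 + 1) = 10.2.
Rank 10 is 18.6 and rank 11 is 22.6.
Interpolate: 18.6 + 0.2·(22.6 − 18.6) = 18.6 + 0.2·4 = 19.4.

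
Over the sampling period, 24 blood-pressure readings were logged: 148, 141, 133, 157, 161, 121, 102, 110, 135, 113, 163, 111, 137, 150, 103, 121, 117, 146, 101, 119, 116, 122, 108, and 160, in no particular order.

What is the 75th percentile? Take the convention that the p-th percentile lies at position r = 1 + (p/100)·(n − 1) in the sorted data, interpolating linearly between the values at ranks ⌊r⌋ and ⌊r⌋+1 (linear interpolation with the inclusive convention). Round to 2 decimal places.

Sorted: 101, 102, 103, 108, 110, 111, 113, 116, 117, 119, 121, 121, 122, 133, 135, 137, 141, 146, 148, 150, 157, 160, 161, 163.
n = 24.
r = 1 + (75/100)·(24 − 1) = 1 + 17.25 = 18.25.
Rank 18 is 146 and rank 19 is 148.
Interpolate: 146 + 0.25·(148 − 146) = 146 + 0.25·2 = 146.5.

146.50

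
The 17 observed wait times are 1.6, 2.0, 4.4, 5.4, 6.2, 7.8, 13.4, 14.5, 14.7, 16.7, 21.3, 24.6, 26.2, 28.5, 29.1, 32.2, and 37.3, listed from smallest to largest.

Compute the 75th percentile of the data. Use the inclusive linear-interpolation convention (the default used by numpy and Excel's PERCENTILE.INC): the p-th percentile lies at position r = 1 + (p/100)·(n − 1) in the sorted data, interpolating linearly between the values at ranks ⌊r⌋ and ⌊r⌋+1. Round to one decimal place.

n = 17.
r = 1 + (75/100)·(17 − 1) = 1 + 12 = 13.
r is an integer, so P75 is the value at rank 13: 26.2.

26.2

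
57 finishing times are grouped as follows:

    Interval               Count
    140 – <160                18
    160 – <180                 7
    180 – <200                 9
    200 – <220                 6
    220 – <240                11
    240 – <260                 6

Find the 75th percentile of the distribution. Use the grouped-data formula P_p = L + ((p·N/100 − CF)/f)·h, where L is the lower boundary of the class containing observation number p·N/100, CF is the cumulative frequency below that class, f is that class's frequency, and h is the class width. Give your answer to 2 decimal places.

225.00

N = 57; target position k = 75/100 · 57 = 42.75.
Cumulative frequencies: 18, 25, 34, 40, 51, 57.
Observation 42.75 falls in the class 220 – <240.
L = 220, CF = 40, f = 11, h = 20.
P75 = 220 + ((42.75 − 40)/11)·20 = 220 + 5 = 225.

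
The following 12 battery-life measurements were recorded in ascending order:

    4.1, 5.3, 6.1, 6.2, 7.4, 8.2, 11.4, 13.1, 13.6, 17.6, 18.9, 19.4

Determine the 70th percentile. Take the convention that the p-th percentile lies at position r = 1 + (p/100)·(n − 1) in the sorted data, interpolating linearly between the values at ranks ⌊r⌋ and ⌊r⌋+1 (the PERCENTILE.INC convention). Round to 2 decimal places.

13.45

n = 12.
r = 1 + (70/100)·(12 − 1) = 1 + 7.7 = 8.7.
Rank 8 is 13.1 and rank 9 is 13.6.
Interpolate: 13.1 + 0.7·(13.6 − 13.1) = 13.1 + 0.7·0.5 = 13.45.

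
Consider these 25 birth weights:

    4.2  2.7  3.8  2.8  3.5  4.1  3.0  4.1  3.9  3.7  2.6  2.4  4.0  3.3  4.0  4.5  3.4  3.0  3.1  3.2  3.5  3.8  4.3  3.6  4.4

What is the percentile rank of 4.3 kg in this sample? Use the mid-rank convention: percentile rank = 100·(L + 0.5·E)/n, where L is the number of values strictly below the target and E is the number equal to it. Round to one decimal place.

Sorted: 2.4, 2.6, 2.7, 2.8, 3.0, 3.0, 3.1, 3.2, 3.3, 3.4, 3.5, 3.5, 3.6, 3.7, 3.8, 3.8, 3.9, 4.0, 4.0, 4.1, 4.1, 4.2, 4.3, 4.4, 4.5.
Count below 4.3: L = 22; count equal: E = 1; n = 25.
Percentile rank = 100·(22 + 0.5·1)/25 = 100·22.5/25 = 90.

90.0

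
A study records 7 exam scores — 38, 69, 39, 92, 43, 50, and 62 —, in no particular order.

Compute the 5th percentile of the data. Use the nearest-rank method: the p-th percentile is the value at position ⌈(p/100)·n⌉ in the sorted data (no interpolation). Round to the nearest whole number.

38

Sorted: 38, 39, 43, 50, 62, 69, 92.
n = 7.
Position = ⌈5/100 · 7⌉ = ⌈0.35⌉ = 1.
The value at rank 1 is 38.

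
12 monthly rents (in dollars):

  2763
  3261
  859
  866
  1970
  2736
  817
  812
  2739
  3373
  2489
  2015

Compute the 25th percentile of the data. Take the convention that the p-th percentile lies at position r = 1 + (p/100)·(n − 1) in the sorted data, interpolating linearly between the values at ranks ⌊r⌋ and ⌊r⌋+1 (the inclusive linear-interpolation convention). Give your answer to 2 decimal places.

864.25

Sorted: 812, 817, 859, 866, 1970, 2015, 2489, 2736, 2739, 2763, 3261, 3373.
n = 12.
r = 1 + (25/100)·(12 − 1) = 1 + 2.75 = 3.75.
Rank 3 is 859 and rank 4 is 866.
Interpolate: 859 + 0.75·(866 − 859) = 859 + 0.75·7 = 864.25.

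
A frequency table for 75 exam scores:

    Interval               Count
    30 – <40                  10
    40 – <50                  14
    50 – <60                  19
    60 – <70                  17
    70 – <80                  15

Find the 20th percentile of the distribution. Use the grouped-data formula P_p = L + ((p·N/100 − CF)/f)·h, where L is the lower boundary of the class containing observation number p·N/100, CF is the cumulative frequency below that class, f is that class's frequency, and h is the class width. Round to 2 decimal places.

43.57

N = 75; target position k = 20/100 · 75 = 15.
Cumulative frequencies: 10, 24, 43, 60, 75.
Observation 15 falls in the class 40 – <50.
L = 40, CF = 10, f = 14, h = 10.
P20 = 40 + ((15 − 10)/14)·10 = 40 + 3.57143 = 43.5714.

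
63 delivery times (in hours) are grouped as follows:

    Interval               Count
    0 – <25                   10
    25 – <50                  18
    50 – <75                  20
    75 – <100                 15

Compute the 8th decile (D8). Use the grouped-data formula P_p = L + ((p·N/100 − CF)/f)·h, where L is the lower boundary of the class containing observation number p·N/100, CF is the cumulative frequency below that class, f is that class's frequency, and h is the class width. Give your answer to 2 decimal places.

79.00

N = 63; target position k = 80/100 · 63 = 50.4.
Cumulative frequencies: 10, 28, 48, 63.
Observation 50.4 falls in the class 75 – <100.
L = 75, CF = 48, f = 15, h = 25.
P80 = 75 + ((50.4 − 48)/15)·25 = 75 + 4 = 79.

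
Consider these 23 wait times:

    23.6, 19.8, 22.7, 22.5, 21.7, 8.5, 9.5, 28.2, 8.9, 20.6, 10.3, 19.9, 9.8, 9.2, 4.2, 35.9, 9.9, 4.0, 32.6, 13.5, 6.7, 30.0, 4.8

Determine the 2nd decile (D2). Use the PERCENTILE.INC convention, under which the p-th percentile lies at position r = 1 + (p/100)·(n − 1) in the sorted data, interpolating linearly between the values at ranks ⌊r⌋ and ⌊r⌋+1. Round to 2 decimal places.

8.66

Sorted: 4.0, 4.2, 4.8, 6.7, 8.5, 8.9, 9.2, 9.5, 9.8, 9.9, 10.3, 13.5, 19.8, 19.9, 20.6, 21.7, 22.5, 22.7, 23.6, 28.2, 30.0, 32.6, 35.9.
n = 23.
r = 1 + (20/100)·(23 − 1) = 1 + 4.4 = 5.4.
Rank 5 is 8.5 and rank 6 is 8.9.
Interpolate: 8.5 + 0.4·(8.9 − 8.5) = 8.5 + 0.4·0.4 = 8.66.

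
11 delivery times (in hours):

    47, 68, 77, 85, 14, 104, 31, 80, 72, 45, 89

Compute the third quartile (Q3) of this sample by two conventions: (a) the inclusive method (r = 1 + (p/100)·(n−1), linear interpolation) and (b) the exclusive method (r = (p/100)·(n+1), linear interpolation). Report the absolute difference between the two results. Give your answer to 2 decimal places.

Sorted: 14, 31, 45, 47, 68, 72, 77, 80, 85, 89, 104.
n = 11.
(a) r = 8.5; between ranks 8 (80) and 9 (85): 82.5.
(b) r = 9 → value at rank 9 = 85.
|82.5 − 85| = 2.5.

2.50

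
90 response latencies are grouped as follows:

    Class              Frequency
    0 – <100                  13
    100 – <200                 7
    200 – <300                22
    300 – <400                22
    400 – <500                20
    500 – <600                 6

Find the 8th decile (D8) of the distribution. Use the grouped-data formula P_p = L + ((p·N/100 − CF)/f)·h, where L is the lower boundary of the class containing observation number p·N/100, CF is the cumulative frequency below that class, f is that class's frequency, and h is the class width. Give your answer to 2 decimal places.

N = 90; target position k = 80/100 · 90 = 72.
Cumulative frequencies: 13, 20, 42, 64, 84, 90.
Observation 72 falls in the class 400 – <500.
L = 400, CF = 64, f = 20, h = 100.
P80 = 400 + ((72 − 64)/20)·100 = 400 + 40 = 440.

440.00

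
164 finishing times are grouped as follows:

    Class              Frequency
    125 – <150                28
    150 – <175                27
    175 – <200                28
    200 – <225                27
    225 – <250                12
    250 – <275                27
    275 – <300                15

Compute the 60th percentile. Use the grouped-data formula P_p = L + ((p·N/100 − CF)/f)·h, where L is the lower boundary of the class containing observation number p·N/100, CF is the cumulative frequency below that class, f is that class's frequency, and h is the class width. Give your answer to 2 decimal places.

214.26

N = 164; target position k = 60/100 · 164 = 98.4.
Cumulative frequencies: 28, 55, 83, 110, 122, 149, 164.
Observation 98.4 falls in the class 200 – <225.
L = 200, CF = 83, f = 27, h = 25.
P60 = 200 + ((98.4 − 83)/27)·25 = 200 + 14.2593 = 214.259.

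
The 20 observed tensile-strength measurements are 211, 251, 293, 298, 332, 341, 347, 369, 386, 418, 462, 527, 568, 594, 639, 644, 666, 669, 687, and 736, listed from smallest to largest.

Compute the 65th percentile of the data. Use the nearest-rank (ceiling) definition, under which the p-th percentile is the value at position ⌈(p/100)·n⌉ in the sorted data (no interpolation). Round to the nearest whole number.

568

n = 20.
Position = ⌈65/100 · 20⌉ = ⌈13⌉ = 13.
The value at rank 13 is 568.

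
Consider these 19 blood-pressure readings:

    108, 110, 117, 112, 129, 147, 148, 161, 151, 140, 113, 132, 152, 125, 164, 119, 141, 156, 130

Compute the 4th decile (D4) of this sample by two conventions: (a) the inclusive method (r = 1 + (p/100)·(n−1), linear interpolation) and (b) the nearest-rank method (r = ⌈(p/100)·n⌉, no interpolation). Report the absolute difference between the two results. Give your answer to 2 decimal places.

Sorted: 108, 110, 112, 113, 117, 119, 125, 129, 130, 132, 140, 141, 147, 148, 151, 152, 156, 161, 164.
n = 19.
(a) r = 8.2; between ranks 8 (129) and 9 (130): 129.2.
(b) the nearest-rank method: rank 8 → 129.
|129.2 − 129| = 0.2.

0.20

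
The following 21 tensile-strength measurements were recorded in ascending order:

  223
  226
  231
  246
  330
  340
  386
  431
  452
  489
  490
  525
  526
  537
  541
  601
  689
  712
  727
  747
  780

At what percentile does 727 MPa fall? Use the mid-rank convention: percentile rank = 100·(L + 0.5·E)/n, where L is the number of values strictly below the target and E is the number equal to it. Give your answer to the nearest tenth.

88.1

Count below 727: L = 18; count equal: E = 1; n = 21.
Percentile rank = 100·(18 + 0.5·1)/21 = 100·18.5/21 = 88.1.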